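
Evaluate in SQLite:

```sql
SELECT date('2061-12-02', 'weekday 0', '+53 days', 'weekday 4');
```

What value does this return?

`weekday 0` advances to the next Sunday; 2061-12-02 is a Friday, so it moves forward to 2061-12-04.
Applying '+53 days' to 2061-12-04: counting 53 days forward gives 2062-01-26.
`weekday 4` advances to the next Thursday; 2062-01-26 is already a Thursday, so it stays at 2062-01-26.

2062-01-26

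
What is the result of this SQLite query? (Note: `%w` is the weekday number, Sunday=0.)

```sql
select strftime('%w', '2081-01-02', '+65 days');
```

First apply '+65 days': 2081-01-02 → 2081-03-08.
2081-03-08 is a Saturday; with Sunday=0 that is 6.

6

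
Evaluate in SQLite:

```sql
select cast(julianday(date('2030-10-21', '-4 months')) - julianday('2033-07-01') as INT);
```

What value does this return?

-1106

Adding -4 months to 2030-10-21 gives 2030-06-21.
9 days remain in June 2030 after the 21st (30 − 21).
Full months from July 2030 through June 2033 contribute their day counts.
Then 1 day into July 2033.
Total: 9 + 31 + 31 + 30 + 31 + 30 + 31 + 31 + 28 + 31 + 30 + 31 + 30 + 31 + 31 + 30 + 31 + 30 + 31 + 31 + 29 + 31 + 30 + 31 + 30 + 31 + 31 + 30 + 31 + 30 + 31 + 31 + 28 + 31 + 30 + 31 + 30 + 1 = 1106.
The subtraction is earlier − later, so the result is −1106 → -1106.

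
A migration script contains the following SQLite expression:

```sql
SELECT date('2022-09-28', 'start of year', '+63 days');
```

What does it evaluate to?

`start of year` rewinds 2022-09-28 to 2022-01-01.
Applying '+63 days' to 2022-01-01: counting 63 days forward gives 2022-03-05.

2022-03-05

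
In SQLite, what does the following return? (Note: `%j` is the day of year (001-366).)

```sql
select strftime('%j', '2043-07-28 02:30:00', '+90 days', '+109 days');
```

First apply '+90 days', '+109 days': 2043-07-28 02:30:00 → 2044-02-12 02:30:00.
Day-of-year for 2044-02-12: days since 2044-01-01 inclusive = 43, zero-padded to 043.

043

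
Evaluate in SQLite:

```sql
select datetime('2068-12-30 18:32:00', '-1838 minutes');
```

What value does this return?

2068-12-29 11:54:00

1838 minutes = 30h 38m; -1838 minutes from 2068-12-30 18:32:00 is 2068-12-29 11:54:00 (crosses midnight).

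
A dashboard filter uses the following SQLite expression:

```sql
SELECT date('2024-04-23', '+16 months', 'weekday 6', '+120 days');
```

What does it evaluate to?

2025-12-21

Adding +16 months to 2024-04-23 gives 2025-08-23.
`weekday 6` advances to the next Saturday; 2025-08-23 is already a Saturday, so it stays at 2025-08-23.
Applying '+120 days' to 2025-08-23: counting 120 days forward gives 2025-12-21.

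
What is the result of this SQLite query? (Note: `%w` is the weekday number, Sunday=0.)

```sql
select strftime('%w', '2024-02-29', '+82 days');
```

First apply '+82 days': 2024-02-29 → 2024-05-21.
2024-05-21 is a Tuesday; with Sunday=0 that is 2.

2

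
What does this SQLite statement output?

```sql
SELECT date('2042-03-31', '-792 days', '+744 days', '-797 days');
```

2039-12-07

Applying '-792 days' to 2042-03-31: counting 792 days back gives 2040-01-29.
Applying '+744 days' to 2040-01-29: counting 744 days forward gives 2042-02-11.
Applying '-797 days' to 2042-02-11: counting 797 days back gives 2039-12-07.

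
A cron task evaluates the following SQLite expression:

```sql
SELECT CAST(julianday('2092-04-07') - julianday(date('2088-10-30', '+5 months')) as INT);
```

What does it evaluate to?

1104

Adding +5 months to 2088-10-30 gives 2089-03-30.
1 day remains in March 2089 after the 30th (31 − 30).
Full months from April 2089 through March 2092 contribute their day counts.
Then 7 days into April 2092.
Total: 1 + 30 + 31 + 30 + 31 + 31 + 30 + 31 + 30 + 31 + 31 + 28 + 31 + 30 + 31 + 30 + 31 + 31 + 30 + 31 + 30 + 31 + 31 + 28 + 31 + 30 + 31 + 30 + 31 + 31 + 30 + 31 + 30 + 31 + 31 + 29 + 31 + 7 = 1104.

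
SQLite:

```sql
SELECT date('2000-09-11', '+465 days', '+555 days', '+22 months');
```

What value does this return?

2005-04-28

Applying '+465 days' to 2000-09-11: counting 465 days forward gives 2001-12-20.
Applying '+555 days' to 2001-12-20: counting 555 days forward gives 2003-06-28.
Adding +22 months to 2003-06-28 gives 2005-04-28.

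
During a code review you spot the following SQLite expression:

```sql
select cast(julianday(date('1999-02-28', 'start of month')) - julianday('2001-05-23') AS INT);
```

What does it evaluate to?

`start of month` rewinds 1999-02-28 to 1999-02-01.
27 days remain in February 1999 after the 1st (28 − 1).
Full months from March 1999 through April 2001 contribute their day counts.
Then 23 days into May 2001.
Total: 27 + 31 + 30 + 31 + 30 + 31 + 31 + 30 + 31 + 30 + 31 + 31 + 29 + 31 + 30 + 31 + 30 + 31 + 31 + 30 + 31 + 30 + 31 + 31 + 28 + 31 + 30 + 23 = 842.
The subtraction is earlier − later, so the result is −842 → -842.

-842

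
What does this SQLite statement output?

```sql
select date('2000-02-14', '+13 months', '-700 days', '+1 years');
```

2000-04-14

Adding +13 months to 2000-02-14 gives 2001-03-14.
Applying '-700 days' to 2001-03-14: counting 700 days back gives 1999-04-14.
Adding +1 year to 1999-04-14 gives 2000-04-14.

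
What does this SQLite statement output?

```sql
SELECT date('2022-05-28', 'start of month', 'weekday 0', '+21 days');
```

`start of month` rewinds 2022-05-28 to 2022-05-01.
`weekday 0` advances to the next Sunday; 2022-05-01 is already a Sunday, so it stays at 2022-05-01.
Advancing 21 more days within May lands on 2022-05-22.

2022-05-22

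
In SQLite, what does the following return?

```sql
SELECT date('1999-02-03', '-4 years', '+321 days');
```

Adding -4 years to 1999-02-03 gives 1995-02-03.
Applying '+321 days' to 1995-02-03: counting 321 days forward gives 1995-12-21.

1995-12-21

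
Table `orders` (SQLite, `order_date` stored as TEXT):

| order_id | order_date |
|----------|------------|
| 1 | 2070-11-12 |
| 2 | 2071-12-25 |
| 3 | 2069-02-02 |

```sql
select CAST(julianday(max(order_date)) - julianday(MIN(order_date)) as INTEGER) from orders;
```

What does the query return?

1056

MIN = 2069-02-02, MAX = 2071-12-25.
26 days remain in February 2069 after the 2nd (28 − 2).
Full months from March 2069 through November 2071 contribute their day counts.
Then 25 days into December 2071.
Total: 26 + 31 + 30 + 31 + 30 + 31 + 31 + 30 + 31 + 30 + 31 + 31 + 28 + 31 + 30 + 31 + 30 + 31 + 31 + 30 + 31 + 30 + 31 + 31 + 28 + 31 + 30 + 31 + 30 + 31 + 31 + 30 + 31 + 30 + 25 = 1056.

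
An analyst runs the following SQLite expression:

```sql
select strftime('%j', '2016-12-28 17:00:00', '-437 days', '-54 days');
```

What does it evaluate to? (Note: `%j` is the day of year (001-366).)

First apply '-437 days', '-54 days': 2016-12-28 17:00:00 → 2015-08-25 17:00:00.
Day-of-year for 2015-08-25: days since 2015-01-01 inclusive = 237, zero-padded to 237.

237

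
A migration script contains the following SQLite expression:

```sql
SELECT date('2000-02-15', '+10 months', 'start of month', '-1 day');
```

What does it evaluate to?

Adding +10 months to 2000-02-15 gives 2000-12-15.
`start of month` rewinds 2000-12-15 to 2000-12-01.
Going back 1 day from 2000-12-01 reaches 2000-11-30 (last day of November, 30 days).

2000-11-30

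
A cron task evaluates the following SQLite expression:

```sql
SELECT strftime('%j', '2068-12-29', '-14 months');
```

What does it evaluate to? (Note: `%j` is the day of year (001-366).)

First apply '-14 months': 2068-12-29 → 2067-10-29.
Day-of-year for 2067-10-29: days since 2067-01-01 inclusive = 302, zero-padded to 302.

302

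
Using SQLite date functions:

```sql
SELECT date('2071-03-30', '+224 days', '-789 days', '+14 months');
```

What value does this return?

2070-11-11

Applying '+224 days' to 2071-03-30: counting 224 days forward gives 2071-11-09.
Applying '-789 days' to 2071-11-09: counting 789 days back gives 2069-09-11.
Adding +14 months to 2069-09-11 gives 2070-11-11.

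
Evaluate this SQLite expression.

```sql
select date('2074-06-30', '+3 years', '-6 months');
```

2076-12-30

Adding +3 years to 2074-06-30 gives 2077-06-30.
Adding -6 months to 2077-06-30 gives 2076-12-30.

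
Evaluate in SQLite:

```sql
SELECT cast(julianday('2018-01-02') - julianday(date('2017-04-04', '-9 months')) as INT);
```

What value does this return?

547

Adding -9 months to 2017-04-04 gives 2016-07-04.
27 days remain in July 2016 after the 4th (31 − 4).
Full months from August 2016 through December 2017 contribute their day counts.
Then 2 days into January 2018.
Total: 27 + 31 + 30 + 31 + 30 + 31 + 31 + 28 + 31 + 30 + 31 + 30 + 31 + 31 + 30 + 31 + 30 + 31 + 2 = 547.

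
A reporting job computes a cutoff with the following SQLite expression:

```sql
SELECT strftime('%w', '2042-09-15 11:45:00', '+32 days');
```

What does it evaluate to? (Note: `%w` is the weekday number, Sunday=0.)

First apply '+32 days': 2042-09-15 11:45:00 → 2042-10-17 11:45:00.
2042-10-17 is a Friday; with Sunday=0 that is 5.

5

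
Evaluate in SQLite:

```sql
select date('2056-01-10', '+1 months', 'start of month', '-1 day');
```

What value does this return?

Adding +1 month to 2056-01-10 gives 2056-02-10.
`start of month` rewinds 2056-02-10 to 2056-02-01.
Going back 1 day from 2056-02-01 reaches 2056-01-31 (last day of January, 31 days).

2056-01-31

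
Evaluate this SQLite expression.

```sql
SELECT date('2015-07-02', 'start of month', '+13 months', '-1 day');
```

2016-07-31

`start of month` rewinds 2015-07-02 to 2015-07-01.
Adding +13 months to 2015-07-01 gives 2016-08-01.
Going back 1 day from 2016-08-01 reaches 2016-07-31 (last day of July, 31 days).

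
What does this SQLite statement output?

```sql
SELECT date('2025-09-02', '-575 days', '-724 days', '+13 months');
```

Applying '-575 days' to 2025-09-02: counting 575 days back gives 2024-02-05.
Applying '-724 days' to 2024-02-05: counting 724 days back gives 2022-02-11.
Adding +13 months to 2022-02-11 gives 2023-03-11.

2023-03-11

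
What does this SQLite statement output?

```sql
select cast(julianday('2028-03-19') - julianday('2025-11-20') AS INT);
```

850

10 days remain in November 2025 after the 20th (30 − 20).
Full months from December 2025 through February 2028 contribute their day counts.
Then 19 days into March 2028.
Total: 10 + 31 + 31 + 28 + 31 + 30 + 31 + 30 + 31 + 31 + 30 + 31 + 30 + 31 + 31 + 28 + 31 + 30 + 31 + 30 + 31 + 31 + 30 + 31 + 30 + 31 + 31 + 29 + 19 = 850.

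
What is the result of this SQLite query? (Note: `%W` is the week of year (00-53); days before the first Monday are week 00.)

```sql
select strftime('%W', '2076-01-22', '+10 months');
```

First apply '+10 months': 2076-01-22 → 2076-11-22.
2076-11-22 is a Sunday. SQLite's %W counts Mondays since the year started; the result is 46.

46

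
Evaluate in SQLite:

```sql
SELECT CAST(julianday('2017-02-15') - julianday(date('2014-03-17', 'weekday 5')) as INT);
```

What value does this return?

1062

`weekday 5` advances to the next Friday; 2014-03-17 is a Monday, so it moves forward to 2014-03-21.
10 days remain in March 2014 after the 21st (31 − 21).
Full months from April 2014 through January 2017 contribute their day counts.
Then 15 days into February 2017.
Total: 10 + 30 + 31 + 30 + 31 + 31 + 30 + 31 + 30 + 31 + 31 + 28 + 31 + 30 + 31 + 30 + 31 + 31 + 30 + 31 + 30 + 31 + 31 + 29 + 31 + 30 + 31 + 30 + 31 + 31 + 30 + 31 + 30 + 31 + 31 + 15 = 1062.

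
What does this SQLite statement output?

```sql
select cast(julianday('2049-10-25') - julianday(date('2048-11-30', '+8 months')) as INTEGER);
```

Adding +8 months to 2048-11-30 gives 2049-07-30.
1 day remains in July 2049 after the 30th (31 − 30).
August 2049: 31 days.
September 2049: 30 days.
Then 25 days into October 2049.
Total: 1 + 31 + 30 + 25 = 87.

87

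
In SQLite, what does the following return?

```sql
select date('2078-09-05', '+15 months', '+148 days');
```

2080-05-01

Adding +15 months to 2078-09-05 gives 2079-12-05.
Applying '+148 days' to 2079-12-05: counting 148 days forward gives 2080-05-01.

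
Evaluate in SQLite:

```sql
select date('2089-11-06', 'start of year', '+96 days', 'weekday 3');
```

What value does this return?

`start of year` rewinds 2089-11-06 to 2089-01-01.
Applying '+96 days' to 2089-01-01: counting 96 days forward gives 2089-04-07.
`weekday 3` advances to the next Wednesday; 2089-04-07 is a Thursday, so it moves forward to 2089-04-13.

2089-04-13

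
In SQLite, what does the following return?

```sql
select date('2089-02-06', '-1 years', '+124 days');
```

Adding -1 year to 2089-02-06 gives 2088-02-06.
Applying '+124 days' to 2088-02-06: counting 124 days forward gives 2088-06-09.

2088-06-09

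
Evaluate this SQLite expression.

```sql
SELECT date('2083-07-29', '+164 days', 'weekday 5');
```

Applying '+164 days' to 2083-07-29: counting 164 days forward gives 2084-01-09.
`weekday 5` advances to the next Friday; 2084-01-09 is a Sunday, so it moves forward to 2084-01-14.

2084-01-14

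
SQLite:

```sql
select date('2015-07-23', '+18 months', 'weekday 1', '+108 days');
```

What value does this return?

Adding +18 months to 2015-07-23 gives 2017-01-23.
`weekday 1` advances to the next Monday; 2017-01-23 is already a Monday, so it stays at 2017-01-23.
Applying '+108 days' to 2017-01-23: counting 108 days forward gives 2017-05-11.

2017-05-11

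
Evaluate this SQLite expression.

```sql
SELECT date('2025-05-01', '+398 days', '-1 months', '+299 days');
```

Applying '+398 days' to 2025-05-01: counting 398 days forward gives 2026-06-03.
Adding -1 month to 2026-06-03 gives 2026-05-03.
Applying '+299 days' to 2026-05-03: counting 299 days forward gives 2027-02-26.

2027-02-26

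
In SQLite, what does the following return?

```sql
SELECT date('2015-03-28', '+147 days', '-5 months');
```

2015-03-22

Applying '+147 days' to 2015-03-28: counting 147 days forward gives 2015-08-22.
Adding -5 months to 2015-08-22 gives 2015-03-22.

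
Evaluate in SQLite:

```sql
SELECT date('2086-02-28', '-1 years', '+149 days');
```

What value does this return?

Adding -1 year to 2086-02-28 gives 2085-02-28.
Applying '+149 days' to 2085-02-28: counting 149 days forward gives 2085-07-27.

2085-07-27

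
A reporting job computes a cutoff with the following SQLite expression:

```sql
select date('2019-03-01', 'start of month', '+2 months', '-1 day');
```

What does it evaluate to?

`start of month` rewinds 2019-03-01 to 2019-03-01.
Adding +2 months to 2019-03-01 gives 2019-05-01.
Going back 1 day from 2019-05-01 reaches 2019-04-30 (last day of April, 30 days).

2019-04-30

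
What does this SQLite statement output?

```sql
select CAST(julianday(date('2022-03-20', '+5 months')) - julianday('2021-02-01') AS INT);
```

565

Adding +5 months to 2022-03-20 gives 2022-08-20.
27 days remain in February 2021 after the 1st (28 − 1).
Full months from March 2021 through July 2022 contribute their day counts.
Then 20 days into August 2022.
Total: 27 + 31 + 30 + 31 + 30 + 31 + 31 + 30 + 31 + 30 + 31 + 31 + 28 + 31 + 30 + 31 + 30 + 31 + 20 = 565.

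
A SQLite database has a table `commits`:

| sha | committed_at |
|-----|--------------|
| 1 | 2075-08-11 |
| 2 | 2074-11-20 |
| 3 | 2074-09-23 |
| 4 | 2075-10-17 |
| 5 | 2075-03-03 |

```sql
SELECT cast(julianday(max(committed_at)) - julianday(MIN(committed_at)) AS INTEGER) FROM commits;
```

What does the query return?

MIN = 2074-09-23, MAX = 2075-10-17.
7 days remain in September 2074 after the 23rd (30 − 23).
Full months from October 2074 through September 2075 contribute their day counts.
Then 17 days into October 2075.
Total: 7 + 31 + 30 + 31 + 31 + 28 + 31 + 30 + 31 + 30 + 31 + 31 + 30 + 17 = 389.

389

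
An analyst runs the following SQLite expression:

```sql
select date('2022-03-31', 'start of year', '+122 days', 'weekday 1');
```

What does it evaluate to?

`start of year` rewinds 2022-03-31 to 2022-01-01.
Applying '+122 days' to 2022-01-01: counting 122 days forward gives 2022-05-03.
`weekday 1` advances to the next Monday; 2022-05-03 is a Tuesday, so it moves forward to 2022-05-09.

2022-05-09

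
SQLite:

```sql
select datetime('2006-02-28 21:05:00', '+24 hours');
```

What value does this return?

+24 hours from 2006-02-28 21:05:00 is 2006-03-01 21:05:00 (crosses midnight).

2006-03-01 21:05:00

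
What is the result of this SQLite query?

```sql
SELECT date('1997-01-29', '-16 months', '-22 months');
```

Adding -16 months to 1997-01-29 gives 1995-09-29.
Adding -22 months to 1995-09-29 gives 1993-11-29.

1993-11-29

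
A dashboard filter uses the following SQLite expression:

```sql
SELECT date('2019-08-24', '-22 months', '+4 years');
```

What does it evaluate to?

2021-10-24

Adding -22 months to 2019-08-24 gives 2017-10-24.
Adding +4 years to 2017-10-24 gives 2021-10-24.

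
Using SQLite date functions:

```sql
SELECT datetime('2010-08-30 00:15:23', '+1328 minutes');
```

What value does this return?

2010-08-30 22:23:23

1328 minutes = 22h 8m; +1328 minutes from 2010-08-30 00:15:23 is 2010-08-30 22:23:23.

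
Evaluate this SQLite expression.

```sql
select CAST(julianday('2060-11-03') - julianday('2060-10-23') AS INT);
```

8 days remain in October 2060 after the 23rd (31 − 23).
Then 3 days into November 2060.
Total: 8 + 3 = 11.

11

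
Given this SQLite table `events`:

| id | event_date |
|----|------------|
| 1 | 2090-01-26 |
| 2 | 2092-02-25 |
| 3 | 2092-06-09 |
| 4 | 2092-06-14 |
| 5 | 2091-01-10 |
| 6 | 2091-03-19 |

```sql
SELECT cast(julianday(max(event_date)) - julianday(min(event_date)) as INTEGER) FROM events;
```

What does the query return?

MIN = 2090-01-26, MAX = 2092-06-14.
5 days remain in January 2090 after the 26th (31 − 26).
Full months from February 2090 through May 2092 contribute their day counts.
Then 14 days into June 2092.
Total: 5 + 28 + 31 + 30 + 31 + 30 + 31 + 31 + 30 + 31 + 30 + 31 + 31 + 28 + 31 + 30 + 31 + 30 + 31 + 31 + 30 + 31 + 30 + 31 + 31 + 29 + 31 + 30 + 31 + 14 = 870.

870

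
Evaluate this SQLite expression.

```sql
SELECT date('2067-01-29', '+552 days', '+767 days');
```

2070-09-09

Applying '+552 days' to 2067-01-29: counting 552 days forward gives 2068-08-03.
Applying '+767 days' to 2068-08-03: counting 767 days forward gives 2070-09-09.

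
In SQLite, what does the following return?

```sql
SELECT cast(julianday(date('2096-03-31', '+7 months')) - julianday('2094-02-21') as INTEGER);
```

983

Adding +7 months to 2096-03-31 gives 2096-10-31.
7 days remain in February 2094 after the 21st (28 − 21).
Full months from March 2094 through September 2096 contribute their day counts.
Then 31 days into October 2096.
Total: 7 + 31 + 30 + 31 + 30 + 31 + 31 + 30 + 31 + 30 + 31 + 31 + 28 + 31 + 30 + 31 + 30 + 31 + 31 + 30 + 31 + 30 + 31 + 31 + 29 + 31 + 30 + 31 + 30 + 31 + 31 + 30 + 31 = 983.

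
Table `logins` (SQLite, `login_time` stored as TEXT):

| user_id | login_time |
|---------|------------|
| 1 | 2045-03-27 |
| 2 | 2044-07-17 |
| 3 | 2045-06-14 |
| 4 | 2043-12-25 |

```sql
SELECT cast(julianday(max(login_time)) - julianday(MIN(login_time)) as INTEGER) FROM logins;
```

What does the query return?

MIN = 2043-12-25, MAX = 2045-06-14.
6 days remain in December 2043 after the 25th (31 − 25).
Full months from January 2044 through May 2045 contribute their day counts.
Then 14 days into June 2045.
Total: 6 + 31 + 29 + 31 + 30 + 31 + 30 + 31 + 31 + 30 + 31 + 30 + 31 + 31 + 28 + 31 + 30 + 31 + 14 = 537.

537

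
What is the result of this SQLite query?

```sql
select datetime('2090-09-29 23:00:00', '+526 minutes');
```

526 minutes = 8h 46m; +526 minutes from 2090-09-29 23:00:00 is 2090-09-30 07:46:00 (crosses midnight).

2090-09-30 07:46:00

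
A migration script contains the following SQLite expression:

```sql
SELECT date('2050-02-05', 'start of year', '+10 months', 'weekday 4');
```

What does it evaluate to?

2050-11-03

`start of year` rewinds 2050-02-05 to 2050-01-01.
Adding +10 months to 2050-01-01 gives 2050-11-01.
`weekday 4` advances to the next Thursday; 2050-11-01 is a Tuesday, so it moves forward to 2050-11-03.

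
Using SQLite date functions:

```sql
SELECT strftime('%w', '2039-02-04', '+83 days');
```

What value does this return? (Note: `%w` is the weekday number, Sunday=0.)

4

First apply '+83 days': 2039-02-04 → 2039-04-28.
2039-04-28 is a Thursday; with Sunday=0 that is 4.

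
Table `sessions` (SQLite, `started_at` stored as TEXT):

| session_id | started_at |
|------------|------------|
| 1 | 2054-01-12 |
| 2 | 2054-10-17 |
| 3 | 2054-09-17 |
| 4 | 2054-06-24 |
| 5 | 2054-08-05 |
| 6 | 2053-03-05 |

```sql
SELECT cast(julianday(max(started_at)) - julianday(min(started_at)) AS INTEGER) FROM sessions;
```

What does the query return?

MIN = 2053-03-05, MAX = 2054-10-17.
26 days remain in March 2053 after the 5th (31 − 5).
Full months from April 2053 through September 2054 contribute their day counts.
Then 17 days into October 2054.
Total: 26 + 30 + 31 + 30 + 31 + 31 + 30 + 31 + 30 + 31 + 31 + 28 + 31 + 30 + 31 + 30 + 31 + 31 + 30 + 17 = 591.

591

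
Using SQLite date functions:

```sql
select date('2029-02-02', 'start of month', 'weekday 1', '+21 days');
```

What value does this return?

`start of month` rewinds 2029-02-02 to 2029-02-01.
`weekday 1` advances to the next Monday; 2029-02-01 is a Thursday, so it moves forward to 2029-02-05.
Advancing 21 more days within February lands on 2029-02-26.

2029-02-26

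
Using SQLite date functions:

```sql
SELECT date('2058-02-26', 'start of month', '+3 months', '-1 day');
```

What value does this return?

`start of month` rewinds 2058-02-26 to 2058-02-01.
Adding +3 months to 2058-02-01 gives 2058-05-01.
Going back 1 day from 2058-05-01 reaches 2058-04-30 (last day of April, 30 days).

2058-04-30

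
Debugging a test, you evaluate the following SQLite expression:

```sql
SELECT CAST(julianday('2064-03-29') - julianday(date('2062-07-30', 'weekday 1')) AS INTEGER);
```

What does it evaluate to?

607

`weekday 1` advances to the next Monday; 2062-07-30 is a Sunday, so it moves forward to 2062-07-31.
0 days remain in July 2062 after the 31st (31 − 31).
Full months from August 2062 through February 2064 contribute their day counts.
Then 29 days into March 2064.
Total: 0 + 31 + 30 + 31 + 30 + 31 + 31 + 28 + 31 + 30 + 31 + 30 + 31 + 31 + 30 + 31 + 30 + 31 + 31 + 29 + 29 = 607.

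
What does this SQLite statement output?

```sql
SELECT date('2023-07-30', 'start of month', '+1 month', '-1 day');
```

`start of month` rewinds 2023-07-30 to 2023-07-01.
Adding +1 month to 2023-07-01 gives 2023-08-01.
Going back 1 day from 2023-08-01 reaches 2023-07-31 (last day of July, 31 days).

2023-07-31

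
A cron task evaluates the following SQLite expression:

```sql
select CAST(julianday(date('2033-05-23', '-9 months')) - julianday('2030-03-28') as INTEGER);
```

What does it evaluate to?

Adding -9 months to 2033-05-23 gives 2032-08-23.
3 days remain in March 2030 after the 28th (31 − 28).
Full months from April 2030 through July 2032 contribute their day counts.
Then 23 days into August 2032.
Total: 3 + 30 + 31 + 30 + 31 + 31 + 30 + 31 + 30 + 31 + 31 + 28 + 31 + 30 + 31 + 30 + 31 + 31 + 30 + 31 + 30 + 31 + 31 + 29 + 31 + 30 + 31 + 30 + 31 + 23 = 879.

879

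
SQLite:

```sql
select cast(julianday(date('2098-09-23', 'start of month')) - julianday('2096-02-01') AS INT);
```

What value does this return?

943

`start of month` rewinds 2098-09-23 to 2098-09-01.
28 days remain in February 2096 after the 1st (29 − 1).
Full months from March 2096 through August 2098 contribute their day counts.
Then 1 day into September 2098.
Total: 28 + 31 + 30 + 31 + 30 + 31 + 31 + 30 + 31 + 30 + 31 + 31 + 28 + 31 + 30 + 31 + 30 + 31 + 31 + 30 + 31 + 30 + 31 + 31 + 28 + 31 + 30 + 31 + 30 + 31 + 31 + 1 = 943.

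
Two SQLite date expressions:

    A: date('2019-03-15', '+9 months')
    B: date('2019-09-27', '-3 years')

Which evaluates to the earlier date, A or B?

A = 2019-12-15.
B = 2016-09-27.
B is earlier.

B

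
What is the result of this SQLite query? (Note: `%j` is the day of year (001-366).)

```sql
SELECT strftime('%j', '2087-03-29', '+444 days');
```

First apply '+444 days': 2087-03-29 → 2088-06-15.
Day-of-year for 2088-06-15: days since 2088-01-01 inclusive = 167, zero-padded to 167.

167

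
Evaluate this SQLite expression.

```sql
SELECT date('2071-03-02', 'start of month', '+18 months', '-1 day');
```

2072-08-31

`start of month` rewinds 2071-03-02 to 2071-03-01.
Adding +18 months to 2071-03-01 gives 2072-09-01.
Going back 1 day from 2072-09-01 reaches 2072-08-31 (last day of August, 31 days).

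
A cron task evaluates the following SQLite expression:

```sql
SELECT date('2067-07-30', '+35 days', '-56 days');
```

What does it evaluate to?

July 2067 has 31 days; 1 remain after the 30th, so 2 days reach 2067-08-01.
August 2067 has 31 days; 30 remain after the 1st, so 31 days reach 2067-09-01.
Advancing 2 more days within September lands on 2067-09-03.
Applying '-56 days' to 2067-09-03: counting 56 days back gives 2067-07-09.

2067-07-09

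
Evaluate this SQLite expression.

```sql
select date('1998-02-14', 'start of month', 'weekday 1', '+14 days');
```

`start of month` rewinds 1998-02-14 to 1998-02-01.
`weekday 1` advances to the next Monday; 1998-02-01 is a Sunday, so it moves forward to 1998-02-02.
Advancing 14 more days within February lands on 1998-02-16.

1998-02-16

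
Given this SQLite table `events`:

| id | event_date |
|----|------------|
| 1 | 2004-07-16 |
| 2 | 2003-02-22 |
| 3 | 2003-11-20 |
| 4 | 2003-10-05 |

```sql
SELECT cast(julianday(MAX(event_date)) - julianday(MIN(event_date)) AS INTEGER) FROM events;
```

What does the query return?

MIN = 2003-02-22, MAX = 2004-07-16.
6 days remain in February 2003 after the 22nd (28 − 22).
Full months from March 2003 through June 2004 contribute their day counts.
Then 16 days into July 2004.
Total: 6 + 31 + 30 + 31 + 30 + 31 + 31 + 30 + 31 + 30 + 31 + 31 + 29 + 31 + 30 + 31 + 30 + 16 = 510.

510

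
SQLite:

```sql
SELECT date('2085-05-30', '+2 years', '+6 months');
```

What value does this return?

2087-11-30

Adding +2 years to 2085-05-30 gives 2087-05-30.
Adding +6 months to 2087-05-30 gives 2087-11-30.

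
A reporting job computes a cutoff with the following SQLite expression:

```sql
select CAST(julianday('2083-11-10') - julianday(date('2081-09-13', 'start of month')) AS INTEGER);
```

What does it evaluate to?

800

`start of month` rewinds 2081-09-13 to 2081-09-01.
29 days remain in September 2081 after the 1st (30 − 1).
Full months from October 2081 through October 2083 contribute their day counts.
Then 10 days into November 2083.
Total: 29 + 31 + 30 + 31 + 31 + 28 + 31 + 30 + 31 + 30 + 31 + 31 + 30 + 31 + 30 + 31 + 31 + 28 + 31 + 30 + 31 + 30 + 31 + 31 + 30 + 31 + 10 = 800.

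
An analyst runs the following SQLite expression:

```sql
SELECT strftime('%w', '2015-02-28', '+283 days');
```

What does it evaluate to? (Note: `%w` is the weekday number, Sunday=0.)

First apply '+283 days': 2015-02-28 → 2015-12-08.
2015-12-08 is a Tuesday; with Sunday=0 that is 2.

2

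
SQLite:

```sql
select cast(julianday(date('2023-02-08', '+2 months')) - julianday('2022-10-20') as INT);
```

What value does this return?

170

Adding +2 months to 2023-02-08 gives 2023-04-08.
11 days remain in October 2022 after the 20th (31 − 20).
November 2022: 30 days.
December 2022: 31 days.
January 2023: 31 days.
February 2023: 28 days.
March 2023: 31 days.
Then 8 days into April 2023.
Total: 11 + 30 + 31 + 31 + 28 + 31 + 8 = 170.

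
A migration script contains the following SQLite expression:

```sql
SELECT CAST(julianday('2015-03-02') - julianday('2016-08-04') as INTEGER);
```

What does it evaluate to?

29 days remain in March 2015 after the 2nd (31 − 2).
Full months from April 2015 through July 2016 contribute their day counts.
Then 4 days into August 2016.
Total: 29 + 30 + 31 + 30 + 31 + 31 + 30 + 31 + 30 + 31 + 31 + 29 + 31 + 30 + 31 + 30 + 31 + 4 = 521.
The subtraction is earlier − later, so the result is −521 → -521.

-521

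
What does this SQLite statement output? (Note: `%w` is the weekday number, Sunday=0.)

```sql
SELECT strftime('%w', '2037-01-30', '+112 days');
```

5

First apply '+112 days': 2037-01-30 → 2037-05-22.
2037-05-22 is a Friday; with Sunday=0 that is 5.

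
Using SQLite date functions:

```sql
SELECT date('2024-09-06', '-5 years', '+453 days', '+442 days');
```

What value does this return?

Adding -5 years to 2024-09-06 gives 2019-09-06.
Applying '+453 days' to 2019-09-06: counting 453 days forward gives 2020-12-02.
Applying '+442 days' to 2020-12-02: counting 442 days forward gives 2022-02-17.

2022-02-17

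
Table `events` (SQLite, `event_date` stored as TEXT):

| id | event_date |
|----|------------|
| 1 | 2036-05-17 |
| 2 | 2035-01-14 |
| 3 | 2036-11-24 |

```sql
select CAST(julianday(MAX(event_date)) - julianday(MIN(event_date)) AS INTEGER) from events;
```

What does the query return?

680

MIN = 2035-01-14, MAX = 2036-11-24.
17 days remain in January 2035 after the 14th (31 − 14).
Full months from February 2035 through October 2036 contribute their day counts.
Then 24 days into November 2036.
Total: 17 + 28 + 31 + 30 + 31 + 30 + 31 + 31 + 30 + 31 + 30 + 31 + 31 + 29 + 31 + 30 + 31 + 30 + 31 + 31 + 30 + 31 + 24 = 680.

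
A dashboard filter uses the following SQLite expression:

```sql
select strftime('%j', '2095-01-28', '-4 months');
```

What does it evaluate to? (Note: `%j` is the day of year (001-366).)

First apply '-4 months': 2095-01-28 → 2094-09-28.
Day-of-year for 2094-09-28: days since 2094-01-01 inclusive = 271, zero-padded to 271.

271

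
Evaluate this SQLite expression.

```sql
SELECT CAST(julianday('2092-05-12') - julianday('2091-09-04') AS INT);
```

251

26 days remain in September 2091 after the 4th (30 − 4).
Full months from October 2091 through April 2092 contribute their day counts.
Then 12 days into May 2092.
Total: 26 + 31 + 30 + 31 + 31 + 29 + 31 + 30 + 12 = 251.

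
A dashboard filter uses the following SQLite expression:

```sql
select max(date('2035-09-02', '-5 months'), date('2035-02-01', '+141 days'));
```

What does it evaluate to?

date('2035-09-02', '-5 months') → 2035-04-02.
date('2035-02-01', '+141 days') → 2035-06-22.
Later of the two is 2035-06-22.

2035-06-22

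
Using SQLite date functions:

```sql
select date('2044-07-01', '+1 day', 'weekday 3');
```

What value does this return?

2044-07-06

Advancing 1 more day within July lands on 2044-07-02.
`weekday 3` advances to the next Wednesday; 2044-07-02 is a Saturday, so it moves forward to 2044-07-06.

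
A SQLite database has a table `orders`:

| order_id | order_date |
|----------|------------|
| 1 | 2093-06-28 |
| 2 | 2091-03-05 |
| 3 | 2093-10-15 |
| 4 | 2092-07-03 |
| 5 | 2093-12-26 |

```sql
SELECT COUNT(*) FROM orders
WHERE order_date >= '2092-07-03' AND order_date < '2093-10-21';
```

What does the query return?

Rows in [2092-07-03, 2093-10-21): 2093-06-28, 2093-10-15, 2092-07-03 → 3 rows.

3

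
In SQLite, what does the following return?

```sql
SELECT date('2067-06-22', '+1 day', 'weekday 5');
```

Advancing 1 more day within June lands on 2067-06-23.
`weekday 5` advances to the next Friday; 2067-06-23 is a Thursday, so it moves forward to 2067-06-24.

2067-06-24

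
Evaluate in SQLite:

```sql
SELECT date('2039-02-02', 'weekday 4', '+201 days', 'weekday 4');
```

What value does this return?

`weekday 4` advances to the next Thursday; 2039-02-02 is a Wednesday, so it moves forward to 2039-02-03.
Applying '+201 days' to 2039-02-03: counting 201 days forward gives 2039-08-23.
`weekday 4` advances to the next Thursday; 2039-08-23 is a Tuesday, so it moves forward to 2039-08-25.

2039-08-25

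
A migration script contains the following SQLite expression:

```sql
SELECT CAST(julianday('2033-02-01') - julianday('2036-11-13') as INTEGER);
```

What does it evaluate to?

-1381

27 days remain in February 2033 after the 1st (28 − 1).
Full months from March 2033 through October 2036 contribute their day counts.
Then 13 days into November 2036.
Total: 27 + 31 + 30 + 31 + 30 + 31 + 31 + 30 + 31 + 30 + 31 + 31 + 28 + 31 + 30 + 31 + 30 + 31 + 31 + 30 + 31 + 30 + 31 + 31 + 28 + 31 + 30 + 31 + 30 + 31 + 31 + 30 + 31 + 30 + 31 + 31 + 29 + 31 + 30 + 31 + 30 + 31 + 31 + 30 + 31 + 13 = 1381.
The subtraction is earlier − later, so the result is −1381 → -1381.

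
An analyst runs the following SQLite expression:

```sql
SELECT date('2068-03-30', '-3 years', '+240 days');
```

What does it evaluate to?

2065-11-25

Adding -3 years to 2068-03-30 gives 2065-03-30.
Applying '+240 days' to 2065-03-30: counting 240 days forward gives 2065-11-25.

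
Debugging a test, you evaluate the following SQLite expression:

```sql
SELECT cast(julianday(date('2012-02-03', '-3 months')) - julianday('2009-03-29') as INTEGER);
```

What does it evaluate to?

949

Adding -3 months to 2012-02-03 gives 2011-11-03.
2 days remain in March 2009 after the 29th (31 − 29).
Full months from April 2009 through October 2011 contribute their day counts.
Then 3 days into November 2011.
Total: 2 + 30 + 31 + 30 + 31 + 31 + 30 + 31 + 30 + 31 + 31 + 28 + 31 + 30 + 31 + 30 + 31 + 31 + 30 + 31 + 30 + 31 + 31 + 28 + 31 + 30 + 31 + 30 + 31 + 31 + 30 + 31 + 3 = 949.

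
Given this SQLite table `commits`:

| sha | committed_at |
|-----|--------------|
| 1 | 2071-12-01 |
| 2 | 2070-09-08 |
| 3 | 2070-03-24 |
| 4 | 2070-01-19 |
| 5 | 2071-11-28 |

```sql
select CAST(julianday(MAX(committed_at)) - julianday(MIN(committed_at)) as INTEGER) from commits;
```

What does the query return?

MIN = 2070-01-19, MAX = 2071-12-01.
12 days remain in January 2070 after the 19th (31 − 19).
Full months from February 2070 through November 2071 contribute their day counts.
Then 1 day into December 2071.
Total: 12 + 28 + 31 + 30 + 31 + 30 + 31 + 31 + 30 + 31 + 30 + 31 + 31 + 28 + 31 + 30 + 31 + 30 + 31 + 31 + 30 + 31 + 30 + 1 = 681.

681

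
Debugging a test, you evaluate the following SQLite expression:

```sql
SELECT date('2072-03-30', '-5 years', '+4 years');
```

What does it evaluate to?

2071-03-30

Adding -5 years to 2072-03-30 gives 2067-03-30.
Adding +4 years to 2067-03-30 gives 2071-03-30.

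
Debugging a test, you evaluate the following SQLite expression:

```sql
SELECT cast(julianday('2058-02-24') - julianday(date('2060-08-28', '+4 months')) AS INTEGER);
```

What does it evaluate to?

Adding +4 months to 2060-08-28 gives 2060-12-28.
4 days remain in February 2058 after the 24th (28 − 24).
Full months from March 2058 through November 2060 contribute their day counts.
Then 28 days into December 2060.
Total: 4 + 31 + 30 + 31 + 30 + 31 + 31 + 30 + 31 + 30 + 31 + 31 + 28 + 31 + 30 + 31 + 30 + 31 + 31 + 30 + 31 + 30 + 31 + 31 + 29 + 31 + 30 + 31 + 30 + 31 + 31 + 30 + 31 + 30 + 28 = 1038.
The subtraction is earlier − later, so the result is −1038 → -1038.

-1038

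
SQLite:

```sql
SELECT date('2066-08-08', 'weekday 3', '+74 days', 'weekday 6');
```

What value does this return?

`weekday 3` advances to the next Wednesday; 2066-08-08 is a Sunday, so it moves forward to 2066-08-11.
Applying '+74 days' to 2066-08-11: counting 74 days forward gives 2066-10-24.
`weekday 6` advances to the next Saturday; 2066-10-24 is a Sunday, so it moves forward to 2066-10-30.

2066-10-30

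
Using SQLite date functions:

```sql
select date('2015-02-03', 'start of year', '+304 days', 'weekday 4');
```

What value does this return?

2015-11-05

`start of year` rewinds 2015-02-03 to 2015-01-01.
Applying '+304 days' to 2015-01-01: counting 304 days forward gives 2015-11-01.
`weekday 4` advances to the next Thursday; 2015-11-01 is a Sunday, so it moves forward to 2015-11-05.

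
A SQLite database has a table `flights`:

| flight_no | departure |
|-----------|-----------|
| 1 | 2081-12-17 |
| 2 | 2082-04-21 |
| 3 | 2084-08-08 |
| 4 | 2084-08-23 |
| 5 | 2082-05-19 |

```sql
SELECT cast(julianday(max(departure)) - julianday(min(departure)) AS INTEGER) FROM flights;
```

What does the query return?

980

MIN = 2081-12-17, MAX = 2084-08-23.
14 days remain in December 2081 after the 17th (31 − 17).
Full months from January 2082 through July 2084 contribute their day counts.
Then 23 days into August 2084.
Total: 14 + 31 + 28 + 31 + 30 + 31 + 30 + 31 + 31 + 30 + 31 + 30 + 31 + 31 + 28 + 31 + 30 + 31 + 30 + 31 + 31 + 30 + 31 + 30 + 31 + 31 + 29 + 31 + 30 + 31 + 30 + 31 + 23 = 980.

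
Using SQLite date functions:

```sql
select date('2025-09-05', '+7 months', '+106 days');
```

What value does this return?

2026-07-20

Adding +7 months to 2025-09-05 gives 2026-04-05.
Applying '+106 days' to 2026-04-05: counting 106 days forward gives 2026-07-20.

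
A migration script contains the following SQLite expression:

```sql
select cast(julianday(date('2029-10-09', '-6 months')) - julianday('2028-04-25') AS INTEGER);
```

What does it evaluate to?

Adding -6 months to 2029-10-09 gives 2029-04-09.
5 days remain in April 2028 after the 25th (30 − 25).
Full months from May 2028 through March 2029 contribute their day counts.
Then 9 days into April 2029.
Total: 5 + 31 + 30 + 31 + 31 + 30 + 31 + 30 + 31 + 31 + 28 + 31 + 9 = 349.

349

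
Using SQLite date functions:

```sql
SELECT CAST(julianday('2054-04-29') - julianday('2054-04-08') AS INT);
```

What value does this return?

21

Both dates are in April 2054: 29 − 8 = 21.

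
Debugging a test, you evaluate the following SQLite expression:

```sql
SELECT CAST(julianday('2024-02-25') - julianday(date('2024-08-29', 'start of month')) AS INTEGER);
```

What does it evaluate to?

-158

`start of month` rewinds 2024-08-29 to 2024-08-01.
4 days remain in February 2024 after the 25th (29 − 25).
March 2024: 31 days.
April 2024: 30 days.
May 2024: 31 days.
June 2024: 30 days.
July 2024: 31 days.
Then 1 day into August 2024.
Total: 4 + 31 + 30 + 31 + 30 + 31 + 1 = 158.
The subtraction is earlier − later, so the result is −158 → -158.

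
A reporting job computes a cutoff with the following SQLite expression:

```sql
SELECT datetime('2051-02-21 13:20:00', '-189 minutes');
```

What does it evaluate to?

2051-02-21 10:11:00

189 minutes = 3h 9m; -189 minutes from 2051-02-21 13:20:00 is 2051-02-21 10:11:00.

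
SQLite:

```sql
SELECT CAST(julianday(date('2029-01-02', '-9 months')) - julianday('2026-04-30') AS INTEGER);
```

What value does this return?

703

Adding -9 months to 2029-01-02 gives 2028-04-02.
0 days remain in April 2026 after the 30th (30 − 30).
Full months from May 2026 through March 2028 contribute their day counts.
Then 2 days into April 2028.
Total: 0 + 31 + 30 + 31 + 31 + 30 + 31 + 30 + 31 + 31 + 28 + 31 + 30 + 31 + 30 + 31 + 31 + 30 + 31 + 30 + 31 + 31 + 29 + 31 + 2 = 703.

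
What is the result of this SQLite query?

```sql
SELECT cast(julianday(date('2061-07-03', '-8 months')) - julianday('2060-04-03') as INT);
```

Adding -8 months to 2061-07-03 gives 2060-11-03.
27 days remain in April 2060 after the 3rd (30 − 3).
Full months from May 2060 through October 2060 contribute their day counts.
Then 3 days into November 2060.
Total: 27 + 31 + 30 + 31 + 31 + 30 + 31 + 3 = 214.

214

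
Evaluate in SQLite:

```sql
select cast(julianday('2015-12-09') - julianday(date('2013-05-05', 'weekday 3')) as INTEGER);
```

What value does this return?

`weekday 3` advances to the next Wednesday; 2013-05-05 is a Sunday, so it moves forward to 2013-05-08.
23 days remain in May 2013 after the 8th (31 − 8).
Full months from June 2013 through November 2015 contribute their day counts.
Then 9 days into December 2015.
Total: 23 + 30 + 31 + 31 + 30 + 31 + 30 + 31 + 31 + 28 + 31 + 30 + 31 + 30 + 31 + 31 + 30 + 31 + 30 + 31 + 31 + 28 + 31 + 30 + 31 + 30 + 31 + 31 + 30 + 31 + 30 + 9 = 945.

945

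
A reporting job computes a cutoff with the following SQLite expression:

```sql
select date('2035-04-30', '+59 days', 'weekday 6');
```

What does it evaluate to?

Applying '+59 days' to 2035-04-30: counting 59 days forward gives 2035-06-28.
`weekday 6` advances to the next Saturday; 2035-06-28 is a Thursday, so it moves forward to 2035-06-30.

2035-06-30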